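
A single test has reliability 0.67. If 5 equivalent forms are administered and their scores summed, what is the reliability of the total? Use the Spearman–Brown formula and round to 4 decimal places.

ρ_k = kρ / (1 + (k−1)ρ) = 5·0.67 / (1 + 4·0.67) = 3.350 / 3.680 = 0.9103.

0.9103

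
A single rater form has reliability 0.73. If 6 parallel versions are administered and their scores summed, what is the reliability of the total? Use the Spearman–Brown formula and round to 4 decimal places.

0.9419

ρ_k = kρ / (1 + (k−1)ρ) = 6·0.73 / (1 + 5·0.73) = 4.380 / 4.650 = 0.9419.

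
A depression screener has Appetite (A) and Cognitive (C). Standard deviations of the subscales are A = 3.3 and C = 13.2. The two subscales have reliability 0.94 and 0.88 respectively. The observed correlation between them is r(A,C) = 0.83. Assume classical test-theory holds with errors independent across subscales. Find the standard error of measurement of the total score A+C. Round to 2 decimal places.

Var(total) = 185.13 + 72.3096 = 257.44.
True-score variance = 163.568 + 72.3096 = 235.877, so reliability = 0.9162.
Error variance = 257.44 − 235.877 = 21.5622; SEM = √21.5622 = 4.64.

4.64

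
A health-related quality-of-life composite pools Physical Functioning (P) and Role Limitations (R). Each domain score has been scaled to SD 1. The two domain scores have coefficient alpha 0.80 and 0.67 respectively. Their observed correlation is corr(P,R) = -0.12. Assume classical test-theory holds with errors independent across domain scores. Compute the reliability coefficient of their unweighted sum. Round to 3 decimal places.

0.699

Var(P+R) = 2 + 2·[(-0.12)] = 2 − 0.24 = 1.76.
Under uncorrelated errors the observed covariances equal the true-score covariances, so only the own-variance terms attenuate.
True-score variance = [0.80 + 0.67] − 0.24 = 1.47 − 0.24 = 1.23.
Reliability = 1.23 / 1.76 = 0.699.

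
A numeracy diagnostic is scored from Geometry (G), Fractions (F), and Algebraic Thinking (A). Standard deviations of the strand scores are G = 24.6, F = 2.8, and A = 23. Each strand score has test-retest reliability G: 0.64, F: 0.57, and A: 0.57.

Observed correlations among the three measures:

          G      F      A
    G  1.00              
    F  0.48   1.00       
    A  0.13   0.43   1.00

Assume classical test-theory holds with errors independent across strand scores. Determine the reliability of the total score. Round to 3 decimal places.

Var(G+F+A) = 24.6² + 2.8² + 23² + 2·[24.6·2.8·0.48 + 24.6·23·0.13 + 2.8·23·0.43] = 1142 + 268.617 = 1410.62.
Because errors are independent across components, Cov(Tᵢ,Tⱼ) = Cov(Xᵢ,Xⱼ); the off-diagonal part of the true-score variance is the same as above.
True-score variance = [24.6²·0.64 + 2.8²·0.57 + 23²·0.57] + 268.617 = 693.301 + 268.617 = 961.918.
Reliability = 961.918 / 1410.62 = 0.682.

0.682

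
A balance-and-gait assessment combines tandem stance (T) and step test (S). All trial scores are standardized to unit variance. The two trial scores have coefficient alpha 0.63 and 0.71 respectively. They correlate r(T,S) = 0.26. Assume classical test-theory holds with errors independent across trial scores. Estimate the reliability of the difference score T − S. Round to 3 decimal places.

Var(T−S) = 1 + 1 − 2·0.26 = 2 − 0.52 = 1.48.
With uncorrelated errors the cross-covariances are all true-score covariance, so they carry over unchanged; only the diagonal terms shrink to ρᵢσᵢ².
True-score variance = [0.63 + 0.71] − 0.52 = 1.34 − 0.52 = 0.82.
Reliability = 0.82 / 1.48 = 0.554.

0.554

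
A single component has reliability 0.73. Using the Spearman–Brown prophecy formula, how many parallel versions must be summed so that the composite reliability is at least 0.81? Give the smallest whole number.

k ≥ ρ*(1−ρ₁)/(ρ₁(1−ρ*)) = 0.81·0.27 / (0.73·0.19) = 1.577.
Smallest integer k = 2.

2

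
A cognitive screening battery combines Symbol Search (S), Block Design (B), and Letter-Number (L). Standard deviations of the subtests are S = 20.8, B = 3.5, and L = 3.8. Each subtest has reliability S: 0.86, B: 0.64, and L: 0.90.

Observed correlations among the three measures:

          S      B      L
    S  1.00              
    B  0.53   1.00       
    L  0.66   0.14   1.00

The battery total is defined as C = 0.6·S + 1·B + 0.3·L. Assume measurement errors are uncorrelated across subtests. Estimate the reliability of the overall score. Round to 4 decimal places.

Var(C) = 0.6²·20.8² + 3.5² + 0.3²·3.8² + 2·[0.6·20.8·3.5·0.53 + 0.18·20.8·3.8·0.66 + 0.3·3.5·3.8·0.14] = 169.3 + 66.1979 = 235.498.
Because errors are independent across components, Cov(Tᵢ,Tⱼ) = Cov(Xᵢ,Xⱼ); the off-diagonal part of the true-score variance is the same as above.
True-score variance = [0.6²·20.8²·0.86 + 3.5²·0.64 + 0.3²·3.8²·0.90] + 66.1979 = 142.955 + 66.1979 = 209.153.
Reliability = 209.153 / 235.498 = 0.8881.

0.8881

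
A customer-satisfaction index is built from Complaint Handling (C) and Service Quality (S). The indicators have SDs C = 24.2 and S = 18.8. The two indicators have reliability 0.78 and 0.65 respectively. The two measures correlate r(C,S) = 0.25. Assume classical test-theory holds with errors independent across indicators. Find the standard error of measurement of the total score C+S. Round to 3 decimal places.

15.892

Var(total) = 939.08 + 227.48 = 1166.56.
True-score variance = 686.535 + 227.48 = 914.015, so reliability = 0.7835.
Error variance = 1166.56 − 914.015 = 252.545; SEM = √252.545 = 15.892.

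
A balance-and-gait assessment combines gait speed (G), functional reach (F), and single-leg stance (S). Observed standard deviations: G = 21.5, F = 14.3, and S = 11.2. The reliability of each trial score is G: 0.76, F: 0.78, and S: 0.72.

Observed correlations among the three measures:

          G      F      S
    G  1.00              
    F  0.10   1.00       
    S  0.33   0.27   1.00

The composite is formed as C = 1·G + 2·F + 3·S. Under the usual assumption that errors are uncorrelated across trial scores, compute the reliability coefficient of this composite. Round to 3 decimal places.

0.828

Var(C) = 21.5² + 2²·14.3² + 3²·11.2² + 2·[2·21.5·14.3·0.10 + 3·21.5·11.2·0.33 + 6·14.3·11.2·0.27] = 2409.17 + 1118.68 = 3527.85.
With uncorrelated errors the cross-covariances are all true-score covariance, so they carry over unchanged; only the diagonal terms shrink to ρᵢσᵢ².
True-score variance = [21.5²·0.76 + 2²·14.3²·0.78 + 3²·11.2²·0.72] + 1118.68 = 1802.17 + 1118.68 = 2920.85.
Reliability = 2920.85 / 3527.85 = 0.828.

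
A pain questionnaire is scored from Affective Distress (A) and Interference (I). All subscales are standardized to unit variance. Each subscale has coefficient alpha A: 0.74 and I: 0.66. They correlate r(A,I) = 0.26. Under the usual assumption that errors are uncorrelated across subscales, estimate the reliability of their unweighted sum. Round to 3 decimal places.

0.762

Var(A+I) = 2 + 2·[0.26] = 2 + 0.52 = 2.52.
Under uncorrelated errors the observed covariances equal the true-score covariances, so only the own-variance terms attenuate.
True-score variance = [0.74 + 0.66] + 0.52 = 1.4 + 0.52 = 1.92.
Reliability = 1.92 / 2.52 = 0.762.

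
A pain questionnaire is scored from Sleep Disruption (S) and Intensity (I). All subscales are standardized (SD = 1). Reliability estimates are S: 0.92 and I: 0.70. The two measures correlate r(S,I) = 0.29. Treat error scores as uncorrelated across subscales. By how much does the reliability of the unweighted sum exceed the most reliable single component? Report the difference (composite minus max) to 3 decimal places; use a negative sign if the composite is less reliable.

Var(sum) = 2 + 0.58 = 2.58; true-score variance = 1.62 + 0.58 = 2.2; composite reliability = 0.8527.
Max component reliability = 0.9200.
Difference = 0.8527 − 0.9200 = -0.067.

-0.067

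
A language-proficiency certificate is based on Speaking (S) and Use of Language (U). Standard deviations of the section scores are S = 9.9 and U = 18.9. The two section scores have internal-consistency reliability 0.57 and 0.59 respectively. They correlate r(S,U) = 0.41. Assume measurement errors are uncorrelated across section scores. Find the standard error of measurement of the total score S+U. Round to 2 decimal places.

Var(total) = 455.22 + 153.43 = 608.65.
True-score variance = 266.62 + 153.43 = 420.05, so reliability = 0.6901.
Error variance = 608.65 − 420.05 = 188.6; SEM = √188.6 = 13.73.

13.73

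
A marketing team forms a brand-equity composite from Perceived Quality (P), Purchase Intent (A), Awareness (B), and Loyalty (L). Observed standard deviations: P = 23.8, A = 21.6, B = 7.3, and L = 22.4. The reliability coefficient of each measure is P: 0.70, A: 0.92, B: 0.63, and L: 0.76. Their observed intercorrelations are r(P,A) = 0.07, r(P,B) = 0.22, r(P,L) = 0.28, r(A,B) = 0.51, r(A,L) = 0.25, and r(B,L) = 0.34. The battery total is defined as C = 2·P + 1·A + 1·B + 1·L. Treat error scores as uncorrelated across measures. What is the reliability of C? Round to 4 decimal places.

0.8174

Var(C) = 2²·23.8² + 21.6² + 7.3² + 22.4² + 2·[2·23.8·21.6·0.07 + 2·23.8·7.3·0.22 + 2·23.8·22.4·0.28 + 21.6·7.3·0.51 + 21.6·22.4·0.25 + 7.3·22.4·0.34] = 3287.37 + 1407.88 = 4695.25.
With uncorrelated errors the cross-covariances are all true-score covariance, so they carry over unchanged; only the diagonal terms shrink to ρᵢσᵢ².
True-score variance = [2²·23.8²·0.70 + 21.6²·0.92 + 7.3²·0.63 + 22.4²·0.76] + 1407.88 = 2430.18 + 1407.88 = 3838.05.
Reliability = 3838.05 / 4695.25 = 0.8174.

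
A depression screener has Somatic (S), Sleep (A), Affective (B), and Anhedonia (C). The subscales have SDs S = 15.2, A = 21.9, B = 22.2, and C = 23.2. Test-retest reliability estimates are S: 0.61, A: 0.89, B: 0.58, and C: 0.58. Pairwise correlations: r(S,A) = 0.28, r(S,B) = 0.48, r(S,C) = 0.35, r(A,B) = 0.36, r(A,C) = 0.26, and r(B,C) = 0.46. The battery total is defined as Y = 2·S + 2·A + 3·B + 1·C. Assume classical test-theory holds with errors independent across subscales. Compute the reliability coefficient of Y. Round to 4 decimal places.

Var(Y) = 2²·15.2² + 2²·21.9² + 3²·22.2² + 23.2² + 2·[4·15.2·21.9·0.28 + 6·15.2·22.2·0.48 + 2·15.2·23.2·0.35 + 6·21.9·22.2·0.36 + 2·21.9·23.2·0.26 + 3·22.2·23.2·0.46] = 7816.4 + 7233.21 = 15049.6.
With uncorrelated errors the cross-covariances are all true-score covariance, so they carry over unchanged; only the diagonal terms shrink to ρᵢσᵢ².
True-score variance = [2²·15.2²·0.61 + 2²·21.9²·0.89 + 3²·22.2²·0.58 + 23.2²·0.58] + 7233.21 = 5155.95 + 7233.21 = 12389.2.
Reliability = 12389.2 / 15049.6 = 0.8232.

0.8232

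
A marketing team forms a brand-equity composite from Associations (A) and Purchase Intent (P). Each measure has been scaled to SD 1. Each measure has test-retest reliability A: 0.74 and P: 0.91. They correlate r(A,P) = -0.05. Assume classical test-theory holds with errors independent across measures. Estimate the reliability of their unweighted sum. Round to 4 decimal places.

Var(A+P) = 2 + 2·[(-0.05)] = 2 − 0.1 = 1.9.
With uncorrelated errors the cross-covariances are all true-score covariance, so they carry over unchanged; only the diagonal terms shrink to ρᵢσᵢ².
True-score variance = [0.74 + 0.91] − 0.1 = 1.65 − 0.1 = 1.55.
Reliability = 1.55 / 1.9 = 0.8158.

0.8158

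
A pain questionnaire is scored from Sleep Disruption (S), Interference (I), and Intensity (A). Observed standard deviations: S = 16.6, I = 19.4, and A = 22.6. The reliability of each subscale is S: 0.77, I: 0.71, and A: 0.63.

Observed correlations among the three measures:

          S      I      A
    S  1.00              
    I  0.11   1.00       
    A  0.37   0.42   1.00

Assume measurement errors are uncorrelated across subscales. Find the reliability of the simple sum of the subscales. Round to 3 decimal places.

0.808

Var(S+I+A) = 16.6² + 19.4² + 22.6² + 2·[16.6·19.4·0.11 + 16.6·22.6·0.37 + 19.4·22.6·0.42] = 1162.68 + 716.757 = 1879.44.
With uncorrelated errors the cross-covariances are all true-score covariance, so they carry over unchanged; only the diagonal terms shrink to ρᵢσᵢ².
True-score variance = [16.6²·0.77 + 19.4²·0.71 + 22.6²·0.63] + 716.757 = 801.176 + 716.757 = 1517.93.
Reliability = 1517.93 / 1879.44 = 0.808.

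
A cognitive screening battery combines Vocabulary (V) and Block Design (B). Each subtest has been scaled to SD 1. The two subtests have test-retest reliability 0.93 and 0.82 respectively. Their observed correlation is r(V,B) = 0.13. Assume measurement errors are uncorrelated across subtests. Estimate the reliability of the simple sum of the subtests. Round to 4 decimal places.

Var(V+B) = 2 + 2·[0.13] = 2 + 0.26 = 2.26.
With uncorrelated errors the cross-covariances are all true-score covariance, so they carry over unchanged; only the diagonal terms shrink to ρᵢσᵢ².
True-score variance = [0.93 + 0.82] + 0.26 = 1.75 + 0.26 = 2.01.
Reliability = 2.01 / 2.26 = 0.8894.

0.8894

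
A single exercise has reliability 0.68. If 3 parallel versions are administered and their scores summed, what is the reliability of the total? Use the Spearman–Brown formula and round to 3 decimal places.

0.864

ρ_k = kρ / (1 + (k−1)ρ) = 3·0.68 / (1 + 2·0.68) = 2.040 / 2.360 = 0.864.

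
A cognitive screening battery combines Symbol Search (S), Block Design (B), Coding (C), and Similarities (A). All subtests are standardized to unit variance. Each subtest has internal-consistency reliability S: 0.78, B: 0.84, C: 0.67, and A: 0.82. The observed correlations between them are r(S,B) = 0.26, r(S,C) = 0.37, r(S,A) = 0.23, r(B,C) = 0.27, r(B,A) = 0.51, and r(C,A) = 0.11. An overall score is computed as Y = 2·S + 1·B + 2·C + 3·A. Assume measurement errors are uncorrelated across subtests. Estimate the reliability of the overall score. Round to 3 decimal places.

Var(Y) = 2² + 1 + 2² + 3² + 2·[2·0.26 + 4·0.37 + 6·0.23 + 2·0.27 + 3·0.51 + 6·0.11] = 18 + 12.22 = 30.22.
With uncorrelated errors the cross-covariances are all true-score covariance, so they carry over unchanged; only the diagonal terms shrink to ρᵢσᵢ².
True-score variance = [2²·0.78 + 0.84 + 2²·0.67 + 3²·0.82] + 12.22 = 14.02 + 12.22 = 26.24.
Reliability = 26.24 / 30.22 = 0.868.

0.868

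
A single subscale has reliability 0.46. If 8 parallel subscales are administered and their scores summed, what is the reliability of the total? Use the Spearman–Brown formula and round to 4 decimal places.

0.8720

ρ_k = kρ / (1 + (k−1)ρ) = 8·0.46 / (1 + 7·0.46) = 3.680 / 4.220 = 0.8720.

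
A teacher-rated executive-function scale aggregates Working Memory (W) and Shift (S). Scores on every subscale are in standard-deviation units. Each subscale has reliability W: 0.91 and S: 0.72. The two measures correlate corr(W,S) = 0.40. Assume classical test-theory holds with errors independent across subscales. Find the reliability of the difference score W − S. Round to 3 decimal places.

0.692

Var(W−S) = 1 + 1 − 2·0.40 = 2 − 0.8 = 1.2.
With uncorrelated errors the cross-covariances are all true-score covariance, so they carry over unchanged; only the diagonal terms shrink to ρᵢσᵢ².
True-score variance = [0.91 + 0.72] − 0.8 = 1.63 − 0.8 = 0.83.
Reliability = 0.83 / 1.2 = 0.692.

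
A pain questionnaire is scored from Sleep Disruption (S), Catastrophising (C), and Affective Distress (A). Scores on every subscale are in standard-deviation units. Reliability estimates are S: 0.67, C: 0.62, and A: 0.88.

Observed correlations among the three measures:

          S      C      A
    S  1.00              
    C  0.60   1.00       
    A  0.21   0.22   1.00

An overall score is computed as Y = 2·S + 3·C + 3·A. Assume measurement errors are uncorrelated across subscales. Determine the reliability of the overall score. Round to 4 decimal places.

Var(Y) = 2² + 3² + 3² + 2·[6·0.60 + 6·0.21 + 9·0.22] = 22 + 13.68 = 35.68.
With uncorrelated errors the cross-covariances are all true-score covariance, so they carry over unchanged; only the diagonal terms shrink to ρᵢσᵢ².
True-score variance = [2²·0.67 + 3²·0.62 + 3²·0.88] + 13.68 = 16.18 + 13.68 = 29.86.
Reliability = 29.86 / 35.68 = 0.8369.

0.8369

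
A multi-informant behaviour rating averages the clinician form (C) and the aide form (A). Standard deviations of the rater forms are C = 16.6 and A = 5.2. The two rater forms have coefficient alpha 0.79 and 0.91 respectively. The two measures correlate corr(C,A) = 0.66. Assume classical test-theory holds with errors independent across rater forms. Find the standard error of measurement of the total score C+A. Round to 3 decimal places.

7.765

Var(total) = 302.6 + 113.942 = 416.542.
True-score variance = 242.299 + 113.942 = 356.241, so reliability = 0.8552.
Error variance = 416.542 − 356.241 = 60.3012; SEM = √60.3012 = 7.765.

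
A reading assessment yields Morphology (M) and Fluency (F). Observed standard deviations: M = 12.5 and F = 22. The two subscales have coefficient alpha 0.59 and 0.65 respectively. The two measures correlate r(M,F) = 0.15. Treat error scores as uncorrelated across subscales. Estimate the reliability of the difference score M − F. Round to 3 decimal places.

Var(M−F) = 12.5² + 22² − 2·12.5·22·0.15 = 640.25 − 82.5 = 557.75.
Under uncorrelated errors the observed covariances equal the true-score covariances, so only the own-variance terms attenuate.
True-score variance = [12.5²·0.59 + 22²·0.65] − 82.5 = 406.788 − 82.5 = 324.288.
Reliability = 324.288 / 557.75 = 0.581.

0.581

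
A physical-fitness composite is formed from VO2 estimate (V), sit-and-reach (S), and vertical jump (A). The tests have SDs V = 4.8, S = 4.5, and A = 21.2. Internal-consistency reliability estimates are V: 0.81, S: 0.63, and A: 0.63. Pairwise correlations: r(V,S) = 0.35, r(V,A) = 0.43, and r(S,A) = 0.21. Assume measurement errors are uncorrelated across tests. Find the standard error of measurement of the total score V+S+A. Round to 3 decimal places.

13.348

Var(total) = 492.73 + 142.702 = 635.432.
True-score variance = 314.567 + 142.702 = 457.269, so reliability = 0.7196.
Error variance = 635.432 − 457.269 = 178.163; SEM = √178.163 = 13.348.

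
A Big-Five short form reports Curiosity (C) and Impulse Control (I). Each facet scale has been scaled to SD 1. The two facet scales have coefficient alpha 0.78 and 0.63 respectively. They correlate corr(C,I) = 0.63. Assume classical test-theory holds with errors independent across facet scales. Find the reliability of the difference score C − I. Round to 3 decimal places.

0.203

Var(C−I) = 1 + 1 − 2·0.63 = 2 − 1.26 = 0.74.
Because errors are independent across components, Cov(Tᵢ,Tⱼ) = Cov(Xᵢ,Xⱼ); the off-diagonal part of the true-score variance is the same as above.
True-score variance = [0.78 + 0.63] − 1.26 = 1.41 − 1.26 = 0.15.
Reliability = 0.15 / 0.74 = 0.203.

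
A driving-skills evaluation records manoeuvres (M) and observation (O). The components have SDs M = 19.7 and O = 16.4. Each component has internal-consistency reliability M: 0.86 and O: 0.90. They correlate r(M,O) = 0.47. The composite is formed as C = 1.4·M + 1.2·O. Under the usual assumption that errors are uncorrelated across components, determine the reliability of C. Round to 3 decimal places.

0.912

Var(C) = 1.4²·19.7² + 1.2²·16.4² + 2·[1.68·19.7·16.4·0.47] = 1147.96 + 510.208 = 1658.17.
Under uncorrelated errors the observed covariances equal the true-score covariances, so only the own-variance terms attenuate.
True-score variance = [1.4²·19.7²·0.86 + 1.2²·16.4²·0.90] + 510.208 = 1002.74 + 510.208 = 1512.94.
Reliability = 1512.94 / 1658.17 = 0.912.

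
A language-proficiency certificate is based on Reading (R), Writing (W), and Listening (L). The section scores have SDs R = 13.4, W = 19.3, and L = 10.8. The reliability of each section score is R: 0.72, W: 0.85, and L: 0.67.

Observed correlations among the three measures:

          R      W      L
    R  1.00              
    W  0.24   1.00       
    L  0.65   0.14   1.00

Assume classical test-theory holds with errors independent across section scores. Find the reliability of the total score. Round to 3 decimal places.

Var(R+W+L) = 13.4² + 19.3² + 10.8² + 2·[13.4·19.3·0.24 + 13.4·10.8·0.65 + 19.3·10.8·0.14] = 668.69 + 370.637 = 1039.33.
With uncorrelated errors the cross-covariances are all true-score covariance, so they carry over unchanged; only the diagonal terms shrink to ρᵢσᵢ².
True-score variance = [13.4²·0.72 + 19.3²·0.85 + 10.8²·0.67] + 370.637 = 524.048 + 370.637 = 894.685.
Reliability = 894.685 / 1039.33 = 0.861.

0.861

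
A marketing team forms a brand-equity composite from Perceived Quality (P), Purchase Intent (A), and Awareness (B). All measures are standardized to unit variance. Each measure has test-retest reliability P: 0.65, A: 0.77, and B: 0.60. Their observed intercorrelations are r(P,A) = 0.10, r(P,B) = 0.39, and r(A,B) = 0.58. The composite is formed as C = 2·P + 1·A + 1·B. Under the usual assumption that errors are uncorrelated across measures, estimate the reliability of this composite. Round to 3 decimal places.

0.777

Var(C) = 2² + 1 + 1 + 2·[2·0.10 + 2·0.39 + 0.58] = 6 + 3.12 = 9.12.
Under uncorrelated errors the observed covariances equal the true-score covariances, so only the own-variance terms attenuate.
True-score variance = [2²·0.65 + 0.77 + 0.60] + 3.12 = 3.97 + 3.12 = 7.09.
Reliability = 7.09 / 9.12 = 0.777.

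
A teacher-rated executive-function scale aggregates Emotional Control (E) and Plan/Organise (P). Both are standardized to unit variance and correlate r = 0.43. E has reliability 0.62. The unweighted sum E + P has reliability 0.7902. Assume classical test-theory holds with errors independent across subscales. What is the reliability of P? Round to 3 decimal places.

Var(E+P) = 2 + 2·0.43 = 2.860.
True-score variance = ρ_E + ρ_P + 2·0.43, so 0.7902 = (0.62 + ρ_P + 0.86) / 2.860.
ρ_P = 0.7902·2.860 − 0.62 − 0.86 = 0.780.

0.780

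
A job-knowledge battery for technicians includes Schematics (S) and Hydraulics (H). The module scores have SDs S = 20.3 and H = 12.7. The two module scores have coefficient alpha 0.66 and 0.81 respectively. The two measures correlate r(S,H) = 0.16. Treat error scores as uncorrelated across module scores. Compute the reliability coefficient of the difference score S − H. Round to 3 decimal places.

0.652

Var(S−H) = 20.3² + 12.7² − 2·20.3·12.7·0.16 = 573.38 − 82.4992 = 490.881.
With uncorrelated errors the cross-covariances are all true-score covariance, so they carry over unchanged; only the diagonal terms shrink to ρᵢσᵢ².
True-score variance = [20.3²·0.66 + 12.7²·0.81] − 82.4992 = 402.624 − 82.4992 = 320.125.
Reliability = 320.125 / 490.881 = 0.652.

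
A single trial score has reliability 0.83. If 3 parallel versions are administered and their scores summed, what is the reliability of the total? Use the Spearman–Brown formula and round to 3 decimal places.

0.936

ρ_k = kρ / (1 + (k−1)ρ) = 3·0.83 / (1 + 2·0.83) = 2.490 / 2.660 = 0.936.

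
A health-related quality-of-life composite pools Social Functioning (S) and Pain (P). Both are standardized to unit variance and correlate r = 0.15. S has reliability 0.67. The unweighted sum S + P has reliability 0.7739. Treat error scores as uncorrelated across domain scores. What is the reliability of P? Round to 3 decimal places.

0.810

Var(S+P) = 2 + 2·0.15 = 2.300.
True-score variance = ρ_S + ρ_P + 2·0.15, so 0.7739 = (0.67 + ρ_P + 0.30) / 2.300.
ρ_P = 0.7739·2.300 − 0.67 − 0.30 = 0.810.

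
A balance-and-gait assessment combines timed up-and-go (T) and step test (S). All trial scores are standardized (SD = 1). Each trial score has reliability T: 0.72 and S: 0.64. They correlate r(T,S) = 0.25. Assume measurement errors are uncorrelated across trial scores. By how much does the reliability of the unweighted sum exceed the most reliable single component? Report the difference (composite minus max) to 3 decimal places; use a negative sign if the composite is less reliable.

0.024

Var(sum) = 2 + 0.5 = 2.5; true-score variance = 1.36 + 0.5 = 1.86; composite reliability = 0.7440.
Max component reliability = 0.7200.
Difference = 0.7440 − 0.7200 = 0.024.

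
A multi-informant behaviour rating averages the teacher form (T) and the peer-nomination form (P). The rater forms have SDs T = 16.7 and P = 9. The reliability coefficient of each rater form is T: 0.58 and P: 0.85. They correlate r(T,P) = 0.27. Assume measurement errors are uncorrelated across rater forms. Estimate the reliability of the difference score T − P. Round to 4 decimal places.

Var(T−P) = 16.7² + 9² − 2·16.7·9·0.27 = 359.89 − 81.162 = 278.728.
With uncorrelated errors the cross-covariances are all true-score covariance, so they carry over unchanged; only the diagonal terms shrink to ρᵢσᵢ².
True-score variance = [16.7²·0.58 + 9²·0.85] − 81.162 = 230.606 − 81.162 = 149.444.
Reliability = 149.444 / 278.728 = 0.5362.

0.5362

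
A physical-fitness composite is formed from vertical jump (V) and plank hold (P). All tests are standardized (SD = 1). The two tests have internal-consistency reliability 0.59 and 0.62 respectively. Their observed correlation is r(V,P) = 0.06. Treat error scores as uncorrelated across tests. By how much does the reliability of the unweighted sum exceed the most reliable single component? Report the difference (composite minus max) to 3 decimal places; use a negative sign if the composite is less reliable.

0.007

Var(sum) = 2 + 0.12 = 2.12; true-score variance = 1.21 + 0.12 = 1.33; composite reliability = 0.6274.
Max component reliability = 0.6200.
Difference = 0.6274 − 0.6200 = 0.007.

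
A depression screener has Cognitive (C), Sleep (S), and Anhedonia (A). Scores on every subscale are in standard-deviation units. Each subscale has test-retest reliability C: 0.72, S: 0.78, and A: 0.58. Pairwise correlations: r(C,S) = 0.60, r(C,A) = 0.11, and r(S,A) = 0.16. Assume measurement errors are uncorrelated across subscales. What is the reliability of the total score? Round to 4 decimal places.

Var(C+S+A) = 3 + 2·[0.60 + 0.11 + 0.16] = 3 + 1.74 = 4.74.
Under uncorrelated errors the observed covariances equal the true-score covariances, so only the own-variance terms attenuate.
True-score variance = [0.72 + 0.78 + 0.58] + 1.74 = 2.08 + 1.74 = 3.82.
Reliability = 3.82 / 4.74 = 0.8059.

0.8059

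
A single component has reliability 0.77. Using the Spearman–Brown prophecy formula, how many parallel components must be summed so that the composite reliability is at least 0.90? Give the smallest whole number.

k ≥ ρ*(1−ρ₁)/(ρ₁(1−ρ*)) = 0.90·0.23 / (0.77·0.10) = 2.688.
Smallest integer k = 3.

3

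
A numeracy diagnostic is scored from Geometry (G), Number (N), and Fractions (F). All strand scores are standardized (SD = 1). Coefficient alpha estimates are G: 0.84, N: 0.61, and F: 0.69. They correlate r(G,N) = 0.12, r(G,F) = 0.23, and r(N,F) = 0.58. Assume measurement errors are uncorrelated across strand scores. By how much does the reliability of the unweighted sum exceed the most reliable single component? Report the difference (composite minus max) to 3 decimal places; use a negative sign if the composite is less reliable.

-0.017

Var(sum) = 3 + 1.86 = 4.86; true-score variance = 2.14 + 1.86 = 4; composite reliability = 0.8230.
Max component reliability = 0.8400.
Difference = 0.8230 − 0.8400 = -0.017.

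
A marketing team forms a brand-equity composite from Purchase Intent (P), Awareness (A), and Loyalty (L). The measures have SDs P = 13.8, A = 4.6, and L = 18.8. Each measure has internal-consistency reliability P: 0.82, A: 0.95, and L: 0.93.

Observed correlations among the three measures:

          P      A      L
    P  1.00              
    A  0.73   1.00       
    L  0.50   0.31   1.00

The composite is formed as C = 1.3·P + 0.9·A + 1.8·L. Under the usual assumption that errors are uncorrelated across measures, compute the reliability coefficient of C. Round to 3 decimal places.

Var(C) = 1.3²·13.8² + 0.9²·4.6² + 1.8²·18.8² + 2·[1.17·13.8·4.6·0.73 + 2.34·13.8·18.8·0.50 + 1.62·4.6·18.8·0.31] = 1484.13 + 802.387 = 2286.52.
Under uncorrelated errors the observed covariances equal the true-score covariances, so only the own-variance terms attenuate.
True-score variance = [1.3²·13.8²·0.82 + 0.9²·4.6²·0.95 + 1.8²·18.8²·0.93] + 802.387 = 1345.18 + 802.387 = 2147.57.
Reliability = 2147.57 / 2286.52 = 0.939.

0.939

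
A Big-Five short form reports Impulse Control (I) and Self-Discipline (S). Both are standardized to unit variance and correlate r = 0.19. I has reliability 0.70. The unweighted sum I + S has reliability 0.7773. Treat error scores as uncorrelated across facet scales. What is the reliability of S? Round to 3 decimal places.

Var(I+S) = 2 + 2·0.19 = 2.380.
True-score variance = ρ_I + ρ_S + 2·0.19, so 0.7773 = (0.70 + ρ_S + 0.38) / 2.380.
ρ_S = 0.7773·2.380 − 0.70 − 0.38 = 0.770.

0.770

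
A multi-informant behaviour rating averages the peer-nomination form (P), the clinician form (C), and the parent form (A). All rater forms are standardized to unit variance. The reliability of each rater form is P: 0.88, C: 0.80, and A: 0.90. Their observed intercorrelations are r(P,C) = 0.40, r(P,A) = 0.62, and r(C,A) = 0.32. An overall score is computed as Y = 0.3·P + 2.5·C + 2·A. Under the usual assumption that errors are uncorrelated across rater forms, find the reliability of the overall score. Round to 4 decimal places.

Var(Y) = 0.3² + 2.5² + 2² + 2·[0.75·0.40 + 0.6·0.62 + 5·0.32] = 10.34 + 4.544 = 14.884.
Under uncorrelated errors the observed covariances equal the true-score covariances, so only the own-variance terms attenuate.
True-score variance = [0.3²·0.88 + 2.5²·0.80 + 2²·0.90] + 4.544 = 8.6792 + 4.544 = 13.2232.
Reliability = 13.2232 / 14.884 = 0.8884.

0.8884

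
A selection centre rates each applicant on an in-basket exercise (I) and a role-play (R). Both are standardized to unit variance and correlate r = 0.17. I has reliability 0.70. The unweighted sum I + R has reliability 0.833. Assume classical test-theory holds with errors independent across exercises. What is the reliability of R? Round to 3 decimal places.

0.909

Var(I+R) = 2 + 2·0.17 = 2.340.
True-score variance = ρ_I + ρ_R + 2·0.17, so 0.833 = (0.70 + ρ_R + 0.34) / 2.340.
ρ_R = 0.833·2.340 − 0.70 − 0.34 = 0.909.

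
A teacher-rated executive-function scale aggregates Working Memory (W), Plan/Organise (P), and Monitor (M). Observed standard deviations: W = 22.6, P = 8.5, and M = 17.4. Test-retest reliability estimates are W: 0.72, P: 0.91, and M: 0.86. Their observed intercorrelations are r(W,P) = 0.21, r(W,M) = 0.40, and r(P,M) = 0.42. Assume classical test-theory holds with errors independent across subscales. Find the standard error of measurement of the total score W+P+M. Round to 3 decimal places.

Var(total) = 885.77 + 519.51 = 1405.28.
True-score variance = 693.868 + 519.51 = 1213.38, so reliability = 0.8634.
Error variance = 1405.28 − 1213.38 = 191.902; SEM = √191.902 = 13.853.

13.853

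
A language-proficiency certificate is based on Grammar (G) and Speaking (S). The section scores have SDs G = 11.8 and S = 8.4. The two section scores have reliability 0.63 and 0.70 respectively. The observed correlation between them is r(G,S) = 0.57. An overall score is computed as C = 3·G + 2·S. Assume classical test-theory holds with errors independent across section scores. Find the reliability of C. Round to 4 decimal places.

Var(C) = 3²·11.8² + 2²·8.4² + 2·[6·11.8·8.4·0.57] = 1535.4 + 677.981 = 2213.38.
Because errors are independent across components, Cov(Tᵢ,Tⱼ) = Cov(Xᵢ,Xⱼ); the off-diagonal part of the true-score variance is the same as above.
True-score variance = [3²·11.8²·0.63 + 2²·8.4²·0.70] + 677.981 = 987.059 + 677.981 = 1665.04.
Reliability = 1665.04 / 2213.38 = 0.7523.

0.7523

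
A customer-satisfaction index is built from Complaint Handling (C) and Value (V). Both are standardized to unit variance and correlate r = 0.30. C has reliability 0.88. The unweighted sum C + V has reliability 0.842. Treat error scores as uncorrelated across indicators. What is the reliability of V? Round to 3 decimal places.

Var(C+V) = 2 + 2·0.30 = 2.600.
True-score variance = ρ_C + ρ_V + 2·0.30, so 0.842 = (0.88 + ρ_V + 0.60) / 2.600.
ρ_V = 0.842·2.600 − 0.88 − 0.60 = 0.709.

0.709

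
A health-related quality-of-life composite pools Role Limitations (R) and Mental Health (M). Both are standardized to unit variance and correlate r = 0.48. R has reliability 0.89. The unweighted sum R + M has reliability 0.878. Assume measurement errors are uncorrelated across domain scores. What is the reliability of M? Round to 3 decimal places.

0.749

Var(R+M) = 2 + 2·0.48 = 2.960.
True-score variance = ρ_R + ρ_M + 2·0.48, so 0.878 = (0.89 + ρ_M + 0.96) / 2.960.
ρ_M = 0.878·2.960 − 0.89 − 0.96 = 0.749.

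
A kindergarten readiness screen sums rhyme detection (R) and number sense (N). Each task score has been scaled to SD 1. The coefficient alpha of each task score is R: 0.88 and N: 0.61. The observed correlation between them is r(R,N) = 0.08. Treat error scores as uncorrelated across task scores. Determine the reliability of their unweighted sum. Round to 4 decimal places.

Var(R+N) = 2 + 2·[0.08] = 2 + 0.16 = 2.16.
Under uncorrelated errors the observed covariances equal the true-score covariances, so only the own-variance terms attenuate.
True-score variance = [0.88 + 0.61] + 0.16 = 1.49 + 0.16 = 1.65.
Reliability = 1.65 / 2.16 = 0.7639.

0.7639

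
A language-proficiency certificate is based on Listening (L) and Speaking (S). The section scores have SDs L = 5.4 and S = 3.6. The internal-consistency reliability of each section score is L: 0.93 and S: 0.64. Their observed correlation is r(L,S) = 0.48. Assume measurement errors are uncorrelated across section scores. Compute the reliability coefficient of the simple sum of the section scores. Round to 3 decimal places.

0.890

Var(L+S) = 5.4² + 3.6² + 2·[5.4·3.6·0.48] = 42.12 + 18.6624 = 60.7824.
With uncorrelated errors the cross-covariances are all true-score covariance, so they carry over unchanged; only the diagonal terms shrink to ρᵢσᵢ².
True-score variance = [5.4²·0.93 + 3.6²·0.64] + 18.6624 = 35.4132 + 18.6624 = 54.0756.
Reliability = 54.0756 / 60.7824 = 0.890.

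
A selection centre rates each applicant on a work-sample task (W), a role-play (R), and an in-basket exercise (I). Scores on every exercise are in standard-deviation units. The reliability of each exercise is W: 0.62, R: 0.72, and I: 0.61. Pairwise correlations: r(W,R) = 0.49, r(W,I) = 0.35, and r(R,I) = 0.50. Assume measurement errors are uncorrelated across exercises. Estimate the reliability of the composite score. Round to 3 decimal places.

0.815

Var(W+R+I) = 3 + 2·[0.49 + 0.35 + 0.50] = 3 + 2.68 = 5.68.
Under uncorrelated errors the observed covariances equal the true-score covariances, so only the own-variance terms attenuate.
True-score variance = [0.62 + 0.72 + 0.61] + 2.68 = 1.95 + 2.68 = 4.63.
Reliability = 4.63 / 5.68 = 0.815.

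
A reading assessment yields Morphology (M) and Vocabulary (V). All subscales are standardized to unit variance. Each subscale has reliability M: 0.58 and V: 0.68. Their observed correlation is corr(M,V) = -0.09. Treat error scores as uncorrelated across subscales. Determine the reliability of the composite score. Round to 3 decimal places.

Var(M+V) = 2 + 2·[(-0.09)] = 2 − 0.18 = 1.82.
With uncorrelated errors the cross-covariances are all true-score covariance, so they carry over unchanged; only the diagonal terms shrink to ρᵢσᵢ².
True-score variance = [0.58 + 0.68] − 0.18 = 1.26 − 0.18 = 1.08.
Reliability = 1.08 / 1.82 = 0.593.

0.593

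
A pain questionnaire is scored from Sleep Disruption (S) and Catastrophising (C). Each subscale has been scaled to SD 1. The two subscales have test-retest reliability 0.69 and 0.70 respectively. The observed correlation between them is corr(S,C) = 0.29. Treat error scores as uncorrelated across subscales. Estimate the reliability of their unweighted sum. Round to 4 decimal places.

0.7636

Var(S+C) = 2 + 2·[0.29] = 2 + 0.58 = 2.58.
Because errors are independent across components, Cov(Tᵢ,Tⱼ) = Cov(Xᵢ,Xⱼ); the off-diagonal part of the true-score variance is the same as above.
True-score variance = [0.69 + 0.70] + 0.58 = 1.39 + 0.58 = 1.97.
Reliability = 1.97 / 2.58 = 0.7636.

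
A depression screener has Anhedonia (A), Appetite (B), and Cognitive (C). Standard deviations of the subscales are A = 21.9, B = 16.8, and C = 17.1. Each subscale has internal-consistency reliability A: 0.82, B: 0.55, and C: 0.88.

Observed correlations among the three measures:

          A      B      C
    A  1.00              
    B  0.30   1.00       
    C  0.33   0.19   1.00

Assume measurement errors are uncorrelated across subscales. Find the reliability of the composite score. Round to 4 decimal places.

Var(A+B+C) = 21.9² + 16.8² + 17.1² + 2·[21.9·16.8·0.30 + 21.9·17.1·0.33 + 16.8·17.1·0.19] = 1054.26 + 577.082 = 1631.34.
With uncorrelated errors the cross-covariances are all true-score covariance, so they carry over unchanged; only the diagonal terms shrink to ρᵢσᵢ².
True-score variance = [21.9²·0.82 + 16.8²·0.55 + 17.1²·0.88] + 577.082 = 805.833 + 577.082 = 1382.91.
Reliability = 1382.91 / 1631.34 = 0.8477.

0.8477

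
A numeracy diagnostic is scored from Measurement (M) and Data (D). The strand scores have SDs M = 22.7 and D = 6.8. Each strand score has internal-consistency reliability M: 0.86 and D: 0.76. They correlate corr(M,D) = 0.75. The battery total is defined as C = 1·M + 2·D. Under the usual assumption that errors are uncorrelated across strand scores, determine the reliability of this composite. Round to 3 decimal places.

0.900

Var(C) = 22.7² + 2²·6.8² + 2·[2·22.7·6.8·0.75] = 700.25 + 463.08 = 1163.33.
With uncorrelated errors the cross-covariances are all true-score covariance, so they carry over unchanged; only the diagonal terms shrink to ρᵢσᵢ².
True-score variance = [22.7²·0.86 + 2²·6.8²·0.76] + 463.08 = 583.719 + 463.08 = 1046.8.
Reliability = 1046.8 / 1163.33 = 0.900.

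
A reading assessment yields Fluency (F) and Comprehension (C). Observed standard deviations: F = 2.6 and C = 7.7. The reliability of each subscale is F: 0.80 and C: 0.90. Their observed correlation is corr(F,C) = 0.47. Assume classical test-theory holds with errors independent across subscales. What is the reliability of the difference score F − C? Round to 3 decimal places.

Var(F−C) = 2.6² + 7.7² − 2·2.6·7.7·0.47 = 66.05 − 18.8188 = 47.2312.
Under uncorrelated errors the observed covariances equal the true-score covariances, so only the own-variance terms attenuate.
True-score variance = [2.6²·0.80 + 7.7²·0.90] − 18.8188 = 58.769 − 18.8188 = 39.9502.
Reliability = 39.9502 / 47.2312 = 0.846.

0.846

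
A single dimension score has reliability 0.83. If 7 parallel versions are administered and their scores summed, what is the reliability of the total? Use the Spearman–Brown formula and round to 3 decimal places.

ρ_k = kρ / (1 + (k−1)ρ) = 7·0.83 / (1 + 6·0.83) = 5.810 / 5.980 = 0.972.

0.972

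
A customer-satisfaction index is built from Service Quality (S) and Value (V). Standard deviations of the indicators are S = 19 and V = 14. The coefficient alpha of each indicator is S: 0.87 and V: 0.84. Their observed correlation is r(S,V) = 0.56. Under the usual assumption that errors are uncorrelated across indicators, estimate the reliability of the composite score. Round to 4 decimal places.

Var(S+V) = 19² + 14² + 2·[19·14·0.56] = 557 + 297.92 = 854.92.
With uncorrelated errors the cross-covariances are all true-score covariance, so they carry over unchanged; only the diagonal terms shrink to ρᵢσᵢ².
True-score variance = [19²·0.87 + 14²·0.84] + 297.92 = 478.71 + 297.92 = 776.63.
Reliability = 776.63 / 854.92 = 0.9084.

0.9084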